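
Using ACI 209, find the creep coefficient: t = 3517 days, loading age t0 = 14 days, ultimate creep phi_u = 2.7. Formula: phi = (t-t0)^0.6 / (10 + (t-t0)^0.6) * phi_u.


dt = 3517 - 14 = 3503
phi = 3503^0.6 / (10 + 3503^0.6) * 2.7
= 2.512

2.512


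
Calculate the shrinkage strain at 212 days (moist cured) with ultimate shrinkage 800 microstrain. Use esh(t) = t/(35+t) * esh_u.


esh(212) = 212 / (35 + 212) * 800
= 212 / 247 * 800
= 686.6 microstrain

686.6


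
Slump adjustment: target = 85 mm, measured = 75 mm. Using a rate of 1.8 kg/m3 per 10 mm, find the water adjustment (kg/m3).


Difference = 85 - 75 = 10 mm
Water adjustment = 10 * 1.8 / 10 = 1.8 kg/m3

1.8


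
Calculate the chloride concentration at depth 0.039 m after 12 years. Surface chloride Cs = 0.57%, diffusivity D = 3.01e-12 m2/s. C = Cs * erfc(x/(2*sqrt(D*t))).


t_seconds = 12 * 365.25 * 24 * 3600 = 378691200.0 s
arg = 0.039 / (2 * sqrt(3.01e-12 * 378691200.0))
= 0.5776
erfc(0.5776) = 0.414
C = 0.57 * 0.414 = 0.236%

0.236


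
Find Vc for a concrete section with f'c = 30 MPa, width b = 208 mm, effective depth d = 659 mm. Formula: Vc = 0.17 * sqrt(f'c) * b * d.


Vc = 0.17 * sqrt(30) * 208 * 659 / 1000
= 127.63 kN

127.63


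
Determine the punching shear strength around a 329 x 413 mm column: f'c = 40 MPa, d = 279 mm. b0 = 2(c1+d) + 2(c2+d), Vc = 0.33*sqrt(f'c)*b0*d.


b0 = 2*(329 + 279) + 2*(413 + 279) = 2600 mm
Vc = 0.33 * sqrt(40) * 2600 * 279 / 1000
= 1513.98 kN

1513.98


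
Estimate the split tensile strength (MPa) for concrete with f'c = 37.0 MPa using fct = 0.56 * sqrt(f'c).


fct = 0.56 * sqrt(37.0)
= 0.56 * 6.083
= 3.406 MPa

3.406


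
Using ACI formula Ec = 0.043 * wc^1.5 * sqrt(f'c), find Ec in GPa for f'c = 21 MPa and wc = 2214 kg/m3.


Ec = 0.043 * 2214^1.5 * sqrt(21) / 1000
= 20.53 GPa

20.53


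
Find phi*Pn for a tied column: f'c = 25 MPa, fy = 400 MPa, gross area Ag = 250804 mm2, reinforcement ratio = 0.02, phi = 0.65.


Ast = rho * Ag = 0.02 * 250804 = 5016.08 mm2
phi*Pn = 0.65 * 0.80 * (0.85 * 25 * (250804 - 5016.08) + 400 * 5016.08) / 1000
= 3759.3 kN

3759.3


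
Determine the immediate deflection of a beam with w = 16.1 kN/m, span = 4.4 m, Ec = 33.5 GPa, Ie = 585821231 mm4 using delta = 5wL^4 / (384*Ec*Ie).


Convert: L = 4.4 m = 4400 mm, Ec = 33.5 GPa = 33500 MPa
delta = 5 * 16.1 * 4400^4 / (384 * 33500 * 585821231)
= 4.0 mm

4.0


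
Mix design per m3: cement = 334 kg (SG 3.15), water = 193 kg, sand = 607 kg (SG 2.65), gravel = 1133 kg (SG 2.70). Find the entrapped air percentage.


Vol cement = 334 / (3.15 * 1000) = 0.106032 m3
Vol water = 193 / 1000 = 0.193 m3
Vol sand = 607 / (2.65 * 1000) = 0.229057 m3
Vol gravel = 1133 / (2.70 * 1000) = 0.41963 m3
Total solid + water volume = 0.947718 m3
Air = (1 - 0.947718) * 100 = 5.23%

5.23


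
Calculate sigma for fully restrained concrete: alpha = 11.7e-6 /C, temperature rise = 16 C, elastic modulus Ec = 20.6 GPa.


sigma = alpha * dT * Ec
= 11.7e-6 * 16 * 20.6 * 1000
= 3.856 MPa

3.856


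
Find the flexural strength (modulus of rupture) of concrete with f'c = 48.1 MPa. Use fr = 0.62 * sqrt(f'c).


fr = 0.62 * sqrt(48.1)
= 4.3 MPa

4.3


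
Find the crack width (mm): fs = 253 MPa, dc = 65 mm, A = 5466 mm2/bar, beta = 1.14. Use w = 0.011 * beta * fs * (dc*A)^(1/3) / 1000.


w = 0.011 * beta * fs * (dc * A)^(1/3) / 1000
= 0.011 * 1.14 * 253 * (65 * 5466)^(1/3) / 1000
= 0.225 mm

0.225


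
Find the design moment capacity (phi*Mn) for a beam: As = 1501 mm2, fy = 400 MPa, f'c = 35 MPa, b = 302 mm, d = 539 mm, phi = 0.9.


a = As * fy / (0.85 * f'c * b)
= 1501 * 400 / (0.85 * 35 * 302)
= 66.8262 mm
Mn = As * fy * (d - a/2) / 10^6
= 303.5544 kN-m
phi*Mn = 0.9 * 303.5544 = 273.2 kN-m

273.2


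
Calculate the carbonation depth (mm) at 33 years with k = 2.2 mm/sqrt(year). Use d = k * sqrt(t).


depth = k * sqrt(t)
= 2.2 * sqrt(33)
= 12.64 mm

12.64


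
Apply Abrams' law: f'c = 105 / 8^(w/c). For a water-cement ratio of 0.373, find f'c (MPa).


f'c = 105 / 8^0.373
= 105 / 2.172
= 48.34 MPa

48.34


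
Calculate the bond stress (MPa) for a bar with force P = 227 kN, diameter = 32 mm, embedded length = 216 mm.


u = P / (pi * db * ld)
= 227 * 1000 / (pi * 32 * 216)
= 10.454 MPa

10.454


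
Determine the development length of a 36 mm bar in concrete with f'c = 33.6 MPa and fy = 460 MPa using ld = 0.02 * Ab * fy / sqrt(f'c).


Ab = pi * 36^2 / 4 = 1017.876 mm2
ld = 0.02 * 1017.876 * 460 / sqrt(33.6)
= 1615.5 mm

1615.5


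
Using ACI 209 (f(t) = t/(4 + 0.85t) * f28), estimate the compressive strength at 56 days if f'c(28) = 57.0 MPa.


f(56) = 56 / (4 + 0.85 * 56) * 57.0
= 56 / 51.6 * 57.0
= 61.86 MPa

61.86


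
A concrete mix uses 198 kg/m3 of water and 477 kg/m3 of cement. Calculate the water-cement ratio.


w/c = water / cement
w/c = 198 / 477 = 0.415

0.415


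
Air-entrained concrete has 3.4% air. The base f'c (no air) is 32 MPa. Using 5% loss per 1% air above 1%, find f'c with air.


Strength loss = (3.4 - 1) * 5 = 12.0%
f'c = 32 * (1 - 12.0/100)
= 28.16 MPa

28.16


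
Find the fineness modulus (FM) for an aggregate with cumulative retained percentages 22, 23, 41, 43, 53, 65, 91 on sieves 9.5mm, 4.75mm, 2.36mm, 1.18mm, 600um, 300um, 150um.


FM = sum(cumulative % retained) / 100
= 338 / 100
= 3.38

3.38


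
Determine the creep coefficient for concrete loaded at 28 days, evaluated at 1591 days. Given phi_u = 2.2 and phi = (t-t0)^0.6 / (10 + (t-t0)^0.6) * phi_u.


dt = 1591 - 28 = 1563
phi = 1563^0.6 / (10 + 1563^0.6) * 2.2
= 1.962

1.962


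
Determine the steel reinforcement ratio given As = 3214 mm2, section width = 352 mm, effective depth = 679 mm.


rho = As / (b * d)
= 3214 / (352 * 679)
= 0.0134

0.0134


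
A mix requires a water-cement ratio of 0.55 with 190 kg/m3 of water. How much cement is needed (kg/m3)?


Cement = water / (w/c)
= 190 / 0.55
= 345.5 kg/m3

345.5


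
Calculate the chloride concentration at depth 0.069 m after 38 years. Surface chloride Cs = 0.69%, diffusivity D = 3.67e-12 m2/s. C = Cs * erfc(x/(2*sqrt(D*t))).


t_seconds = 38 * 365.25 * 24 * 3600 = 1199188800.0 s
arg = 0.069 / (2 * sqrt(3.67e-12 * 1199188800.0))
= 0.52
erfc(0.52) = 0.4621
C = 0.69 * 0.4621 = 0.3188%

0.3188


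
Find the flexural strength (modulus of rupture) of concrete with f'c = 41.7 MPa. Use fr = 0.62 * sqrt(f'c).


fr = 0.62 * sqrt(41.7)
= 4.004 MPa

4.004


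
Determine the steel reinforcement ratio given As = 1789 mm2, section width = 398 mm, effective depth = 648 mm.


rho = As / (b * d)
= 1789 / (398 * 648)
= 0.0069

0.0069


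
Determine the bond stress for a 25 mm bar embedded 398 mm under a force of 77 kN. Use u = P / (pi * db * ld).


u = P / (pi * db * ld)
= 77 * 1000 / (pi * 25 * 398)
= 2.463 MPa

2.463


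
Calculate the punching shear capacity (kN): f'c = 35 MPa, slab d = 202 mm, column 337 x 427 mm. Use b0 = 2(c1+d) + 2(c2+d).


b0 = 2*(337 + 202) + 2*(427 + 202) = 2336 mm
Vc = 0.33 * sqrt(35) * 2336 * 202 / 1000
= 921.24 kN

921.24


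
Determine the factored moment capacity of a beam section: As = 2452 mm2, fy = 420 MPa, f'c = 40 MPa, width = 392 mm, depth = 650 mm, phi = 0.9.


a = As * fy / (0.85 * f'c * b)
= 2452 * 420 / (0.85 * 40 * 392)
= 77.2689 mm
Mn = As * fy * (d - a/2) / 10^6
= 629.6087 kN-m
phi*Mn = 0.9 * 629.6087 = 566.65 kN-m

566.65


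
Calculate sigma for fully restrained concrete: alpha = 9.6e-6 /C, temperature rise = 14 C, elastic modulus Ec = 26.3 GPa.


sigma = alpha * dT * Ec
= 9.6e-6 * 14 * 26.3 * 1000
= 3.535 MPa

3.535


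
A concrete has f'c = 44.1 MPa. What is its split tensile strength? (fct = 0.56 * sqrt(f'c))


fct = 0.56 * sqrt(44.1)
= 0.56 * 6.641
= 3.719 MPa

3.719


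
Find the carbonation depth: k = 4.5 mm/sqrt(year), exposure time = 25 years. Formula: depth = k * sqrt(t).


depth = k * sqrt(t)
= 4.5 * sqrt(25)
= 22.5 mm

22.5


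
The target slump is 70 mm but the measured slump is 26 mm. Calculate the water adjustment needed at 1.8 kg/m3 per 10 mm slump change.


Difference = 70 - 26 = 44 mm
Water adjustment = 44 * 1.8 / 10 = 7.9 kg/m3

7.9


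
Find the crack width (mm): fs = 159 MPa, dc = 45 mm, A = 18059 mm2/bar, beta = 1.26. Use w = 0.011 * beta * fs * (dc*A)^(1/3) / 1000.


w = 0.011 * beta * fs * (dc * A)^(1/3) / 1000
= 0.011 * 1.26 * 159 * (45 * 18059)^(1/3) / 1000
= 0.206 mm

0.206


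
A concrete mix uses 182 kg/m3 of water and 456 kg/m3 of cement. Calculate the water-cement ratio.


w/c = water / cement
w/c = 182 / 456 = 0.399

0.399


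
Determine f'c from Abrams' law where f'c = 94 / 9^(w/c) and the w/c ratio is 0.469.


f'c = 94 / 9^0.469
= 94 / 2.802
= 33.54 MPa

33.54


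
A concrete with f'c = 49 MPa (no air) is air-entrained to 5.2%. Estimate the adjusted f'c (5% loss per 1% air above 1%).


Strength loss = (5.2 - 1) * 5 = 21.0%
f'c = 49 * (1 - 21.0/100)
= 38.71 MPa

38.71


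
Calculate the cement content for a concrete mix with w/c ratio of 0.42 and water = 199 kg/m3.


Cement = water / (w/c)
= 199 / 0.42
= 473.8 kg/m3

473.8


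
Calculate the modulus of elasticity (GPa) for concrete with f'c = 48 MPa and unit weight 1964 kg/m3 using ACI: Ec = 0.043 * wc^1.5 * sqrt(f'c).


Ec = 0.043 * 1964^1.5 * sqrt(48) / 1000
= 25.93 GPa

25.93


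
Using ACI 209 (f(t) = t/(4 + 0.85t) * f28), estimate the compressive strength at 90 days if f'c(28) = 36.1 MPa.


f(90) = 90 / (4 + 0.85 * 90) * 36.1
= 90 / 80.5 * 36.1
= 40.36 MPa

40.36


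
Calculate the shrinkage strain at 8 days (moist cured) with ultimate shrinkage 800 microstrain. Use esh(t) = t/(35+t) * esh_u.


esh(8) = 8 / (35 + 8) * 800
= 8 / 43 * 800
= 148.8 microstrain

148.8


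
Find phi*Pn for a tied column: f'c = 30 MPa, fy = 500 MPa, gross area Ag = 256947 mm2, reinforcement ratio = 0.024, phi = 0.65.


Ast = rho * Ag = 0.024 * 256947 = 6166.728 mm2
phi*Pn = 0.65 * 0.80 * (0.85 * 30 * (256947 - 6166.728) + 500 * 6166.728) / 1000
= 4928.7 kN

4928.7


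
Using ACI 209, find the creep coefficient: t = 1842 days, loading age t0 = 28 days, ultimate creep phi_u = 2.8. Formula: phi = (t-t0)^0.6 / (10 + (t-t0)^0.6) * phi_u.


dt = 1842 - 28 = 1814
phi = 1814^0.6 / (10 + 1814^0.6) * 2.8
= 2.521

2.521


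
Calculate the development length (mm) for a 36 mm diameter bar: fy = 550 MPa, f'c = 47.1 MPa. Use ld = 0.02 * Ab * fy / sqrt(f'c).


Ab = pi * 36^2 / 4 = 1017.876 mm2
ld = 0.02 * 1017.876 * 550 / sqrt(47.1)
= 1631.5 mm

1631.5


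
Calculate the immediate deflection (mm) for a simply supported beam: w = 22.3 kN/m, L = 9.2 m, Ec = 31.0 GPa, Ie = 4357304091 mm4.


Convert: L = 9.2 m = 9200 mm, Ec = 31.0 GPa = 31000 MPa
delta = 5 * 22.3 * 9200^4 / (384 * 31000 * 4357304091)
= 15.4 mm

15.4


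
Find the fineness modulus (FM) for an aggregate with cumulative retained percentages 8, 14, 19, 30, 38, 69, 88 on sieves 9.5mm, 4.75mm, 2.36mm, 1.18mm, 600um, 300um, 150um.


FM = sum(cumulative % retained) / 100
= 266 / 100
= 2.66

2.66


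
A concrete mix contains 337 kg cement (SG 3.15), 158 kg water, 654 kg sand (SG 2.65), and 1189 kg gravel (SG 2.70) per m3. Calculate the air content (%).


Vol cement = 337 / (3.15 * 1000) = 0.106984 m3
Vol water = 158 / 1000 = 0.158 m3
Vol sand = 654 / (2.65 * 1000) = 0.246792 m3
Vol gravel = 1189 / (2.70 * 1000) = 0.44037 m3
Total solid + water volume = 0.952147 m3
Air = (1 - 0.952147) * 100 = 4.79%

4.79


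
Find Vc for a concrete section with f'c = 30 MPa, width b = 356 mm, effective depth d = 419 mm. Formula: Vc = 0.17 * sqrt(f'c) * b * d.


Vc = 0.17 * sqrt(30) * 356 * 419 / 1000
= 138.89 kN

138.89


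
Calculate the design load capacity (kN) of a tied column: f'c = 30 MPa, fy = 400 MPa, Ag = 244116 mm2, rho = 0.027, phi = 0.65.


Ast = rho * Ag = 0.027 * 244116 = 6591.132 mm2
phi*Pn = 0.65 * 0.80 * (0.85 * 30 * (244116 - 6591.132) + 400 * 6591.132) / 1000
= 4520.54 kN

4520.54


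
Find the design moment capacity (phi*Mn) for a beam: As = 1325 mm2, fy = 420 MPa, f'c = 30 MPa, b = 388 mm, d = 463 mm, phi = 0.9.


a = As * fy / (0.85 * f'c * b)
= 1325 * 420 / (0.85 * 30 * 388)
= 56.2462 mm
Mn = As * fy * (d - a/2) / 10^6
= 242.009 kN-m
phi*Mn = 0.9 * 242.009 = 217.81 kN-m

217.81


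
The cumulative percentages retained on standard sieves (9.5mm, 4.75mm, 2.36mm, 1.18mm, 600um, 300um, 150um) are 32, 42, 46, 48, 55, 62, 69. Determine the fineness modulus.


FM = sum(cumulative % retained) / 100
= 354 / 100
= 3.54

3.54


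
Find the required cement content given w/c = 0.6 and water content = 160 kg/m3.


Cement = water / (w/c)
= 160 / 0.6
= 266.7 kg/m3

266.7


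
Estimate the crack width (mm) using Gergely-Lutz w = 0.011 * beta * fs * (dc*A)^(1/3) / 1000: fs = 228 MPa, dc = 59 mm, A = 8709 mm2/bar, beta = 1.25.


w = 0.011 * beta * fs * (dc * A)^(1/3) / 1000
= 0.011 * 1.25 * 228 * (59 * 8709)^(1/3) / 1000
= 0.251 mm

0.251


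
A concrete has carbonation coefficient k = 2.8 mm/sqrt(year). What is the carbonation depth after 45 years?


depth = k * sqrt(t)
= 2.8 * sqrt(45)
= 18.78 mm

18.78


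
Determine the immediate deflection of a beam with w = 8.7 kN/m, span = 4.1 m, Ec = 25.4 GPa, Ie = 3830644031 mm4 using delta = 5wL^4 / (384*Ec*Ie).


Convert: L = 4.1 m = 4100 mm, Ec = 25.4 GPa = 25400 MPa
delta = 5 * 8.7 * 4100^4 / (384 * 25400 * 3830644031)
= 0.33 mm

0.33


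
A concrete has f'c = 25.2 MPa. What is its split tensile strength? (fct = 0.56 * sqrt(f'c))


fct = 0.56 * sqrt(25.2)
= 0.56 * 5.02
= 2.811 MPa

2.811


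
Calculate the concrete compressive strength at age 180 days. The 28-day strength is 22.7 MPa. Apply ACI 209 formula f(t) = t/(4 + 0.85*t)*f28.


f(180) = 180 / (4 + 0.85 * 180) * 22.7
= 180 / 157.0 * 22.7
= 26.03 MPa

26.03


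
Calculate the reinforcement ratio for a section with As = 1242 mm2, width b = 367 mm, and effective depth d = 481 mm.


rho = As / (b * d)
= 1242 / (367 * 481)
= 0.007

0.007


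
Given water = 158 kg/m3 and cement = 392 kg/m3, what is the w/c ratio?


w/c = water / cement
w/c = 158 / 392 = 0.403

0.403


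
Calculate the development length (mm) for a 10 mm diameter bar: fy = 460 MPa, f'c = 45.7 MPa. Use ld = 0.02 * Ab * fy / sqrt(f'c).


Ab = pi * 10^2 / 4 = 78.54 mm2
ld = 0.02 * 78.54 * 460 / sqrt(45.7)
= 106.9 mm

106.9


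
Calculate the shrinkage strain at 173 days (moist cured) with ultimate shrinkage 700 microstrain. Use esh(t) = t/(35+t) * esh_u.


esh(173) = 173 / (35 + 173) * 700
= 173 / 208 * 700
= 582.2 microstrain

582.2


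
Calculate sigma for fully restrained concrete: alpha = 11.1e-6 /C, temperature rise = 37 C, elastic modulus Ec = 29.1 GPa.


sigma = alpha * dT * Ec
= 11.1e-6 * 37 * 29.1 * 1000
= 11.951 MPa

11.951


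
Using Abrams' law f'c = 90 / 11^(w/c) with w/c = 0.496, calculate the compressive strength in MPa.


f'c = 90 / 11^0.496
= 90 / 3.285
= 27.4 MPa

27.4


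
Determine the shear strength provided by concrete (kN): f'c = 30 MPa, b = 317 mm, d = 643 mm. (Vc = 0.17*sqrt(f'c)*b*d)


Vc = 0.17 * sqrt(30) * 317 * 643 / 1000
= 189.79 kN

189.79


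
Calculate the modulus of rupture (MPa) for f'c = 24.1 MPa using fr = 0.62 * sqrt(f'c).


fr = 0.62 * sqrt(24.1)
= 3.044 MPa

3.044


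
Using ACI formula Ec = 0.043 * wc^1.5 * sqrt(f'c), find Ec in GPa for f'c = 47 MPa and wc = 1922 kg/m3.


Ec = 0.043 * 1922^1.5 * sqrt(47) / 1000
= 24.84 GPa

24.84


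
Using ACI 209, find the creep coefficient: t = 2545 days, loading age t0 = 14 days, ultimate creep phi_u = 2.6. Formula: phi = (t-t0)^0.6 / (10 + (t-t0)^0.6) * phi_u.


dt = 2545 - 14 = 2531
phi = 2531^0.6 / (10 + 2531^0.6) * 2.6
= 2.384

2.384


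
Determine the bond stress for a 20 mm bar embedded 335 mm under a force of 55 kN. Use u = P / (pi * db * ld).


u = P / (pi * db * ld)
= 55 * 1000 / (pi * 20 * 335)
= 2.613 MPa

2.613


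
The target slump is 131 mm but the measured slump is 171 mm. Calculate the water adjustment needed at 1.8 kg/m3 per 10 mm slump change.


Difference = 131 - 171 = -40 mm
Water adjustment = -40 * 1.8 / 10 = -7.2 kg/m3

-7.2


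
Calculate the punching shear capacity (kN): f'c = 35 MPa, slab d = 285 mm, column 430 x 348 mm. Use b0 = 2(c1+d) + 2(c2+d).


b0 = 2*(430 + 285) + 2*(348 + 285) = 2696 mm
Vc = 0.33 * sqrt(35) * 2696 * 285 / 1000
= 1500.07 kN

1500.07


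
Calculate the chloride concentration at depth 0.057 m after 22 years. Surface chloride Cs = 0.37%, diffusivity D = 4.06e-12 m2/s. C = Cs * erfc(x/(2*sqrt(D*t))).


t_seconds = 22 * 365.25 * 24 * 3600 = 694267200.0 s
arg = 0.057 / (2 * sqrt(4.06e-12 * 694267200.0))
= 0.5368
erfc(0.5368) = 0.4478
C = 0.37 * 0.4478 = 0.1657%

0.1657


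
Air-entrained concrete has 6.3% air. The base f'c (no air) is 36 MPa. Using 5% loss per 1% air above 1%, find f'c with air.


Strength loss = (6.3 - 1) * 5 = 26.5%
f'c = 36 * (1 - 26.5/100)
= 26.46 MPa

26.46


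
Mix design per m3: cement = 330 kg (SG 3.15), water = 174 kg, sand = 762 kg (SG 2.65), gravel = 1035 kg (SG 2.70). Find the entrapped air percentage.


Vol cement = 330 / (3.15 * 1000) = 0.104762 m3
Vol water = 174 / 1000 = 0.174 m3
Vol sand = 762 / (2.65 * 1000) = 0.287547 m3
Vol gravel = 1035 / (2.70 * 1000) = 0.383333 m3
Total solid + water volume = 0.949642 m3
Air = (1 - 0.949642) * 100 = 5.04%

5.04


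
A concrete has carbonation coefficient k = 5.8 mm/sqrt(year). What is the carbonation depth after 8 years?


depth = k * sqrt(t)
= 5.8 * sqrt(8)
= 16.4 mm

16.4


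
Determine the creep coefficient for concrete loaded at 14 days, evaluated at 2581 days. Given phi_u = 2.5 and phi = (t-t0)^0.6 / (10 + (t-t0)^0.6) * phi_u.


dt = 2581 - 14 = 2567
phi = 2567^0.6 / (10 + 2567^0.6) * 2.5
= 2.294

2.294


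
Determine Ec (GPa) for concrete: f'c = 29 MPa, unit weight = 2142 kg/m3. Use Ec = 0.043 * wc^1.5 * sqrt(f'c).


Ec = 0.043 * 2142^1.5 * sqrt(29) / 1000
= 22.96 GPa

22.96


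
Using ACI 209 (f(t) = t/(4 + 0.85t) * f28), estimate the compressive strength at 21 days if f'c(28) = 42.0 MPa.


f(21) = 21 / (4 + 0.85 * 21) * 42.0
= 21 / 21.85 * 42.0
= 40.37 MPa

40.37


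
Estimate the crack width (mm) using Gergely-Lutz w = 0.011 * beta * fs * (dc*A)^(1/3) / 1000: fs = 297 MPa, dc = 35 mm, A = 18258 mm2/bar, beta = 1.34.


w = 0.011 * beta * fs * (dc * A)^(1/3) / 1000
= 0.011 * 1.34 * 297 * (35 * 18258)^(1/3) / 1000
= 0.377 mm

0.377


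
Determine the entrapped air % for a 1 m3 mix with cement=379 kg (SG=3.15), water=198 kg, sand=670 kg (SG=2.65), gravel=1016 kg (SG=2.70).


Vol cement = 379 / (3.15 * 1000) = 0.120317 m3
Vol water = 198 / 1000 = 0.198 m3
Vol sand = 670 / (2.65 * 1000) = 0.25283 m3
Vol gravel = 1016 / (2.70 * 1000) = 0.376296 m3
Total solid + water volume = 0.947444 m3
Air = (1 - 0.947444) * 100 = 5.26%

5.26


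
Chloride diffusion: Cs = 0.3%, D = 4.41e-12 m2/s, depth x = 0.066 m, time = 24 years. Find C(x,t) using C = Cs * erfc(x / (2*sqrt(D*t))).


t_seconds = 24 * 365.25 * 24 * 3600 = 757382400.0 s
arg = 0.066 / (2 * sqrt(4.41e-12 * 757382400.0))
= 0.571
erfc(0.571) = 0.4194
C = 0.3 * 0.4194 = 0.1258%

0.1258


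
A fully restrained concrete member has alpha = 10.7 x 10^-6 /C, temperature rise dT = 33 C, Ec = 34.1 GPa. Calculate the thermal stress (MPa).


sigma = alpha * dT * Ec
= 10.7e-6 * 33 * 34.1 * 1000
= 12.041 MPa

12.041


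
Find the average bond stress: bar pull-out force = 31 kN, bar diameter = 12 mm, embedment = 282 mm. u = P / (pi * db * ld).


u = P / (pi * db * ld)
= 31 * 1000 / (pi * 12 * 282)
= 2.916 MPa

2.916


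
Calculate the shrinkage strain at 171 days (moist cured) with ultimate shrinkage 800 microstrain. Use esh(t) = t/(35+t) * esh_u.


esh(171) = 171 / (35 + 171) * 800
= 171 / 206 * 800
= 664.1 microstrain

664.1


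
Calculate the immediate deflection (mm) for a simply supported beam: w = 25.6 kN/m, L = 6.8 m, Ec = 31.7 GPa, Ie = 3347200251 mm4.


Convert: L = 6.8 m = 6800 mm, Ec = 31.7 GPa = 31700 MPa
delta = 5 * 25.6 * 6800^4 / (384 * 31700 * 3347200251)
= 6.72 mm

6.72


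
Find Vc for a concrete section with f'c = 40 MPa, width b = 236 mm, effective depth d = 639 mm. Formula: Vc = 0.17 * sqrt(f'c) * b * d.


Vc = 0.17 * sqrt(40) * 236 * 639 / 1000
= 162.14 kN

162.14


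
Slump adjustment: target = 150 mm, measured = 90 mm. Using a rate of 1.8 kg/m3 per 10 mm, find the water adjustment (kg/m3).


Difference = 150 - 90 = 60 mm
Water adjustment = 60 * 1.8 / 10 = 10.8 kg/m3

10.8


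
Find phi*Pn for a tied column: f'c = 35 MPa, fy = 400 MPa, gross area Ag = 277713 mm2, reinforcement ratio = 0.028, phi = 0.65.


Ast = rho * Ag = 0.028 * 277713 = 7775.964 mm2
phi*Pn = 0.65 * 0.80 * (0.85 * 35 * (277713 - 7775.964) + 400 * 7775.964) / 1000
= 5793.33 kN

5793.33


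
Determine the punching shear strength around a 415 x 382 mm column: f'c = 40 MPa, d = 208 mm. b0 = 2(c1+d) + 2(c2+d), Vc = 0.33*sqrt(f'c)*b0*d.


b0 = 2*(415 + 208) + 2*(382 + 208) = 2426 mm
Vc = 0.33 * sqrt(40) * 2426 * 208 / 1000
= 1053.17 kN

1053.17


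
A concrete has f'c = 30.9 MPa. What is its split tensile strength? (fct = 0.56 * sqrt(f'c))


fct = 0.56 * sqrt(30.9)
= 0.56 * 5.559
= 3.113 MPa

3.113


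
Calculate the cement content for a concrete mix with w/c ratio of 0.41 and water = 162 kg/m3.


Cement = water / (w/c)
= 162 / 0.41
= 395.1 kg/m3

395.1


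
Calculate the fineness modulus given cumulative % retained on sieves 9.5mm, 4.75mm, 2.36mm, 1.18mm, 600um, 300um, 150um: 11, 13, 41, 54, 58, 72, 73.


FM = sum(cumulative % retained) / 100
= 322 / 100
= 3.22

3.22


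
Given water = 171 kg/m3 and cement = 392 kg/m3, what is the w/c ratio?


w/c = water / cement
w/c = 171 / 392 = 0.436

0.436


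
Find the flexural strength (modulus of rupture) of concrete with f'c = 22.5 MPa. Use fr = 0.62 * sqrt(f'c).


fr = 0.62 * sqrt(22.5)
= 2.941 MPa

2.941


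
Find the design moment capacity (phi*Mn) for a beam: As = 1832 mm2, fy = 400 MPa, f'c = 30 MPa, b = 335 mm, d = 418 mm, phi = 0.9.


a = As * fy / (0.85 * f'c * b)
= 1832 * 400 / (0.85 * 30 * 335)
= 85.7829 mm
Mn = As * fy * (d - a/2) / 10^6
= 274.8796 kN-m
phi*Mn = 0.9 * 274.8796 = 247.39 kN-m

247.39


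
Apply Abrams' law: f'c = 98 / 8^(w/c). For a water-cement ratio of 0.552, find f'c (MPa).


f'c = 98 / 8^0.552
= 98 / 3.151
= 31.1 MPa

31.1


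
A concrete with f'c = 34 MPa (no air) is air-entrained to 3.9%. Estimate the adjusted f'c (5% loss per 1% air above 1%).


Strength loss = (3.9 - 1) * 5 = 14.5%
f'c = 34 * (1 - 14.5/100)
= 29.07 MPa

29.07


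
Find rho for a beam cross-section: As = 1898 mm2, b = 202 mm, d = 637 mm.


rho = As / (b * d)
= 1898 / (202 * 637)
= 0.0148

0.0148


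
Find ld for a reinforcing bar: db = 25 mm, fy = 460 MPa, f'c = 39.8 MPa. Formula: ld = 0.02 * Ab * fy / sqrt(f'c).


Ab = pi * 25^2 / 4 = 490.874 mm2
ld = 0.02 * 490.874 * 460 / sqrt(39.8)
= 715.8 mm

715.8


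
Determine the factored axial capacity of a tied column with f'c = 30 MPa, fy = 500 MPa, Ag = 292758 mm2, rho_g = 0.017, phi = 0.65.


Ast = rho * Ag = 0.017 * 292758 = 4976.886 mm2
phi*Pn = 0.65 * 0.80 * (0.85 * 30 * (292758 - 4976.886) + 500 * 4976.886) / 1000
= 5109.97 kN

5109.97


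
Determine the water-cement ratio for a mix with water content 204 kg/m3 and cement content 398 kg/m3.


w/c = water / cement
w/c = 204 / 398 = 0.513

0.513


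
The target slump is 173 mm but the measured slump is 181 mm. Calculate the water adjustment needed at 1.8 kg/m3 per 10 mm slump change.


Difference = 173 - 181 = -8 mm
Water adjustment = -8 * 1.8 / 10 = -1.4 kg/m3

-1.4


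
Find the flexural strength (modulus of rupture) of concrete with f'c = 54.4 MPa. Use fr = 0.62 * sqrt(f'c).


fr = 0.62 * sqrt(54.4)
= 4.573 MPa

4.573


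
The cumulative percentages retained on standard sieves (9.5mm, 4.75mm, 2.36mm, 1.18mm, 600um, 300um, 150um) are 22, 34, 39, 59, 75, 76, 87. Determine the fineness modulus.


FM = sum(cumulative % retained) / 100
= 392 / 100
= 3.92

3.92


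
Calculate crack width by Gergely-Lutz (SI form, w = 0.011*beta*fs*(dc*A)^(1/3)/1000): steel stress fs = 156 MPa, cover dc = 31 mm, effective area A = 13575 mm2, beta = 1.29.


w = 0.011 * beta * fs * (dc * A)^(1/3) / 1000
= 0.011 * 1.29 * 156 * (31 * 13575)^(1/3) / 1000
= 0.166 mm

0.166


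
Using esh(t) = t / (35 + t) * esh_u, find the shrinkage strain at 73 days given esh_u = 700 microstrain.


esh(73) = 73 / (35 + 73) * 700
= 73 / 108 * 700
= 473.1 microstrain

473.1


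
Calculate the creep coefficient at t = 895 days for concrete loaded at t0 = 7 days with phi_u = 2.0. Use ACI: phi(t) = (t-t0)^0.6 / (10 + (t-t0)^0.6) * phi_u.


dt = 895 - 7 = 888
phi = 888^0.6 / (10 + 888^0.6) * 2.0
= 1.709

1.709


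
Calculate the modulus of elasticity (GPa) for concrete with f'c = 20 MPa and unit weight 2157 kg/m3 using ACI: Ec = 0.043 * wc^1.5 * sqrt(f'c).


Ec = 0.043 * 2157^1.5 * sqrt(20) / 1000
= 19.26 GPa

19.26


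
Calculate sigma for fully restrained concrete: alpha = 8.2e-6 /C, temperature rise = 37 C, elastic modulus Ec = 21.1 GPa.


sigma = alpha * dT * Ec
= 8.2e-6 * 37 * 21.1 * 1000
= 6.402 MPa

6.402


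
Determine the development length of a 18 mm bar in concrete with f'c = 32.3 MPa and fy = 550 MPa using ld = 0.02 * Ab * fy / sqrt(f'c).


Ab = pi * 18^2 / 4 = 254.469 mm2
ld = 0.02 * 254.469 * 550 / sqrt(32.3)
= 492.5 mm

492.5


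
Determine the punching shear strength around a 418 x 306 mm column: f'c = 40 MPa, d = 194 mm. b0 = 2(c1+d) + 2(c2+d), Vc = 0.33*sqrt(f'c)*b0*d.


b0 = 2*(418 + 194) + 2*(306 + 194) = 2224 mm
Vc = 0.33 * sqrt(40) * 2224 * 194 / 1000
= 900.49 kN

900.49


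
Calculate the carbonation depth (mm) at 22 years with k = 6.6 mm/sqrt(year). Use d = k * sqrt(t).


depth = k * sqrt(t)
= 6.6 * sqrt(22)
= 30.96 mm

30.96


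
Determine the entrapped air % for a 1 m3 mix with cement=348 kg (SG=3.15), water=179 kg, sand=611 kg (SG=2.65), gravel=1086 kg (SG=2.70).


Vol cement = 348 / (3.15 * 1000) = 0.110476 m3
Vol water = 179 / 1000 = 0.179 m3
Vol sand = 611 / (2.65 * 1000) = 0.230566 m3
Vol gravel = 1086 / (2.70 * 1000) = 0.402222 m3
Total solid + water volume = 0.922264 m3
Air = (1 - 0.922264) * 100 = 7.77%

7.77


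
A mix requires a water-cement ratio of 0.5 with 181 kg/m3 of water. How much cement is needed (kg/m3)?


Cement = water / (w/c)
= 181 / 0.5
= 362.0 kg/m3

362.0


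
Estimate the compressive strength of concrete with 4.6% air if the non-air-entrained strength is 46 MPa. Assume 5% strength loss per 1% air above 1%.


Strength loss = (4.6 - 1) * 5 = 18.0%
f'c = 46 * (1 - 18.0/100)
= 37.72 MPa

37.72


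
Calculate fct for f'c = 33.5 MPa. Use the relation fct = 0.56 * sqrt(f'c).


fct = 0.56 * sqrt(33.5)
= 0.56 * 5.788
= 3.241 MPa

3.241


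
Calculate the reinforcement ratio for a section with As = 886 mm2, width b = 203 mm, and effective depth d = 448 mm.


rho = As / (b * d)
= 886 / (203 * 448)
= 0.0097

0.0097


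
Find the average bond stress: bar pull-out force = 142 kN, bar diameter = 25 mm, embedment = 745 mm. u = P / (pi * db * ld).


u = P / (pi * db * ld)
= 142 * 1000 / (pi * 25 * 745)
= 2.427 MPa

2.427


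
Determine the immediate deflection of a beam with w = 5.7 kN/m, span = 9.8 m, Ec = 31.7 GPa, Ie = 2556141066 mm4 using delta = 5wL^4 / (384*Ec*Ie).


Convert: L = 9.8 m = 9800 mm, Ec = 31.7 GPa = 31700 MPa
delta = 5 * 5.7 * 9800^4 / (384 * 31700 * 2556141066)
= 8.45 mm

8.45


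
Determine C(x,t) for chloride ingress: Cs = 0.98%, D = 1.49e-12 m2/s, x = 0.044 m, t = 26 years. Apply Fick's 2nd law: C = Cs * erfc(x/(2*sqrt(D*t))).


t_seconds = 26 * 365.25 * 24 * 3600 = 820497600.0 s
arg = 0.044 / (2 * sqrt(1.49e-12 * 820497600.0))
= 0.6292
erfc(0.6292) = 0.3736
C = 0.98 * 0.3736 = 0.3661%

0.3661


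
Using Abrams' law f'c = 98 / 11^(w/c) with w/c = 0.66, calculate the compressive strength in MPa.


f'c = 98 / 11^0.66
= 98 / 4.868
= 20.13 MPa

20.13


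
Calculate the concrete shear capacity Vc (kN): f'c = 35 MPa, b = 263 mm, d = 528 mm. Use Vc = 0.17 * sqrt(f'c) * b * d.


Vc = 0.17 * sqrt(35) * 263 * 528 / 1000
= 139.66 kN

139.66


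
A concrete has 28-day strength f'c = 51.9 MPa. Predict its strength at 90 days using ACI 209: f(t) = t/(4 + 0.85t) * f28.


f(90) = 90 / (4 + 0.85 * 90) * 51.9
= 90 / 80.5 * 51.9
= 58.02 MPa

58.02


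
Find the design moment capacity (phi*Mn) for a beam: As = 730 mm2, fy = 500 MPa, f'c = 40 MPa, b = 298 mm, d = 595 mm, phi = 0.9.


a = As * fy / (0.85 * f'c * b)
= 730 * 500 / (0.85 * 40 * 298)
= 36.0245 mm
Mn = As * fy * (d - a/2) / 10^6
= 210.6005 kN-m
phi*Mn = 0.9 * 210.6005 = 189.54 kN-m

189.54


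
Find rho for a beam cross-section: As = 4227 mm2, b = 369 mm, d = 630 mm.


rho = As / (b * d)
= 4227 / (369 * 630)
= 0.0182

0.0182


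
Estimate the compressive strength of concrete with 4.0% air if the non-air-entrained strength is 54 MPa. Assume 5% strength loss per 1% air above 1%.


Strength loss = (4.0 - 1) * 5 = 15.0%
f'c = 54 * (1 - 15.0/100)
= 45.9 MPa

45.9


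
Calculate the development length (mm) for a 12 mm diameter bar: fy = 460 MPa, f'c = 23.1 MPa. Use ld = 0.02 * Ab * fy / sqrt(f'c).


Ab = pi * 12^2 / 4 = 113.097 mm2
ld = 0.02 * 113.097 * 460 / sqrt(23.1)
= 216.5 mm

216.5


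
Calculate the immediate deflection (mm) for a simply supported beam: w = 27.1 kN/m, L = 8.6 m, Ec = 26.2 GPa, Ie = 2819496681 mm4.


Convert: L = 8.6 m = 8600 mm, Ec = 26.2 GPa = 26200 MPa
delta = 5 * 27.1 * 8600^4 / (384 * 26200 * 2819496681)
= 26.13 mm

26.13


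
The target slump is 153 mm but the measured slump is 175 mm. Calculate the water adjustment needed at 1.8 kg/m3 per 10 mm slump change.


Difference = 153 - 175 = -22 mm
Water adjustment = -22 * 1.8 / 10 = -4.0 kg/m3

-4.0


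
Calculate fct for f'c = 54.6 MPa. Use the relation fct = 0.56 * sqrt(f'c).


fct = 0.56 * sqrt(54.6)
= 0.56 * 7.389
= 4.138 MPa

4.138


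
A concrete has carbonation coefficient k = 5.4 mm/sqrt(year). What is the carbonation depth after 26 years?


depth = k * sqrt(t)
= 5.4 * sqrt(26)
= 27.53 mm

27.53


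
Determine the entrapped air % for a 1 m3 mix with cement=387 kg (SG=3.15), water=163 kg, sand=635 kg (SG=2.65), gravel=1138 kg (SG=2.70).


Vol cement = 387 / (3.15 * 1000) = 0.122857 m3
Vol water = 163 / 1000 = 0.163 m3
Vol sand = 635 / (2.65 * 1000) = 0.239623 m3
Vol gravel = 1138 / (2.70 * 1000) = 0.421481 m3
Total solid + water volume = 0.946961 m3
Air = (1 - 0.946961) * 100 = 5.3%

5.3


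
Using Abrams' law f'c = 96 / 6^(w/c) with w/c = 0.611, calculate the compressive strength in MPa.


f'c = 96 / 6^0.611
= 96 / 2.988
= 32.12 MPa

32.12


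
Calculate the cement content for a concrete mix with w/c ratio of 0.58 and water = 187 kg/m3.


Cement = water / (w/c)
= 187 / 0.58
= 322.4 kg/m3

322.4


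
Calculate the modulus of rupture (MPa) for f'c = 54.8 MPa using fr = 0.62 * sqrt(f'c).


fr = 0.62 * sqrt(54.8)
= 4.59 MPa

4.59


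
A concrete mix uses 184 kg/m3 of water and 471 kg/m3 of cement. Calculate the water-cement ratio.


w/c = water / cement
w/c = 184 / 471 = 0.391

0.391


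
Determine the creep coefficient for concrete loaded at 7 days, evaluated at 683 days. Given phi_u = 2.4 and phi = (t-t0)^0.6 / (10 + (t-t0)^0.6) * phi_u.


dt = 683 - 7 = 676
phi = 676^0.6 / (10 + 676^0.6) * 2.4
= 1.999

1.999


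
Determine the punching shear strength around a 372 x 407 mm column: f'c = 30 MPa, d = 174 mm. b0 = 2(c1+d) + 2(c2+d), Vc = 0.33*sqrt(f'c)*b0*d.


b0 = 2*(372 + 174) + 2*(407 + 174) = 2254 mm
Vc = 0.33 * sqrt(30) * 2254 * 174 / 1000
= 708.89 kN

708.89


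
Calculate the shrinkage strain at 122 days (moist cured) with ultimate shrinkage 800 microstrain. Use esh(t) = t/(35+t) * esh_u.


esh(122) = 122 / (35 + 122) * 800
= 122 / 157 * 800
= 621.7 microstrain

621.7


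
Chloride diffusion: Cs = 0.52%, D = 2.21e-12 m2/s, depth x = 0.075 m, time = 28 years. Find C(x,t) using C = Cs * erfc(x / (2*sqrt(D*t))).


t_seconds = 28 * 365.25 * 24 * 3600 = 883612800.0 s
arg = 0.075 / (2 * sqrt(2.21e-12 * 883612800.0))
= 0.8486
erfc(0.8486) = 0.2301
C = 0.52 * 0.2301 = 0.1197%

0.1197


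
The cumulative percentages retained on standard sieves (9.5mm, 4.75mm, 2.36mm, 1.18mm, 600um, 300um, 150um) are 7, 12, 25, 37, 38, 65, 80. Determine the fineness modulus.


FM = sum(cumulative % retained) / 100
= 264 / 100
= 2.64

2.64


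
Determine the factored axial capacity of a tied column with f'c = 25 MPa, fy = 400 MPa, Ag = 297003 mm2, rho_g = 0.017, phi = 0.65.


Ast = rho * Ag = 0.017 * 297003 = 5049.051 mm2
phi*Pn = 0.65 * 0.80 * (0.85 * 25 * (297003 - 5049.051) + 400 * 5049.051) / 1000
= 4276.29 kN

4276.29


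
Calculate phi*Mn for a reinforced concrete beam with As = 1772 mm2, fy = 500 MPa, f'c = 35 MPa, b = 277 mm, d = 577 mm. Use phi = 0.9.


a = As * fy / (0.85 * f'c * b)
= 1772 * 500 / (0.85 * 35 * 277)
= 107.5145 mm
Mn = As * fy * (d - a/2) / 10^6
= 463.5931 kN-m
phi*Mn = 0.9 * 463.5931 = 417.23 kN-m

417.23


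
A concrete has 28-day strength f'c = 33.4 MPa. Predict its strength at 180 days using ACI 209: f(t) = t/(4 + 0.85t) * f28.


f(180) = 180 / (4 + 0.85 * 180) * 33.4
= 180 / 157.0 * 33.4
= 38.29 MPa

38.29


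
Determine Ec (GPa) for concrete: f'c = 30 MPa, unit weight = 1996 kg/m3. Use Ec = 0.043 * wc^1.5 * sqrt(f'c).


Ec = 0.043 * 1996^1.5 * sqrt(30) / 1000
= 21.0 GPa

21.0


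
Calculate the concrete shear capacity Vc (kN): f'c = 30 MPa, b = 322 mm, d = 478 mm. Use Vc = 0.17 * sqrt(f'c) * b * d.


Vc = 0.17 * sqrt(30) * 322 * 478 / 1000
= 143.32 kN

143.32


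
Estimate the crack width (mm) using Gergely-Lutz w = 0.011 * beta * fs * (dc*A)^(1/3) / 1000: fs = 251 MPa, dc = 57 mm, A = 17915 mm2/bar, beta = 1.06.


w = 0.011 * beta * fs * (dc * A)^(1/3) / 1000
= 0.011 * 1.06 * 251 * (57 * 17915)^(1/3) / 1000
= 0.295 mm

0.295


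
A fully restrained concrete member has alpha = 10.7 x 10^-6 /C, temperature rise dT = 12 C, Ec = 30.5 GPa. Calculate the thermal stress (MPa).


sigma = alpha * dT * Ec
= 10.7e-6 * 12 * 30.5 * 1000
= 3.916 MPa

3.916


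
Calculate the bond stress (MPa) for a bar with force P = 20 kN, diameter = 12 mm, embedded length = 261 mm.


u = P / (pi * db * ld)
= 20 * 1000 / (pi * 12 * 261)
= 2.033 MPa

2.033


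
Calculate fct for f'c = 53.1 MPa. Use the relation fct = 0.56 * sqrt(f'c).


fct = 0.56 * sqrt(53.1)
= 0.56 * 7.287
= 4.081 MPa

4.081


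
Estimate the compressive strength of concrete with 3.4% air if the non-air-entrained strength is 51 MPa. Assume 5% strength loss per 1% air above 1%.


Strength loss = (3.4 - 1) * 5 = 12.0%
f'c = 51 * (1 - 12.0/100)
= 44.88 MPa

44.88


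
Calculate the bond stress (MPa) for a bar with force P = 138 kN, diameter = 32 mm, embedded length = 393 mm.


u = P / (pi * db * ld)
= 138 * 1000 / (pi * 32 * 393)
= 3.493 MPa

3.493


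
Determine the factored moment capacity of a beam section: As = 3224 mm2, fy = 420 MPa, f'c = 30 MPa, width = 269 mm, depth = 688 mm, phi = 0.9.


a = As * fy / (0.85 * f'c * b)
= 3224 * 420 / (0.85 * 30 * 269)
= 197.4021 mm
Mn = As * fy * (d - a/2) / 10^6
= 797.9579 kN-m
phi*Mn = 0.9 * 797.9579 = 718.16 kN-m

718.16


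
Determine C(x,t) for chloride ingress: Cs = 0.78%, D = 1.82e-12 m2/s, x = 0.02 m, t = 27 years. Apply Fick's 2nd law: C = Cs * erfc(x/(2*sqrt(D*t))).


t_seconds = 27 * 365.25 * 24 * 3600 = 852055200.0 s
arg = 0.02 / (2 * sqrt(1.82e-12 * 852055200.0))
= 0.2539
erfc(0.2539) = 0.7195
C = 0.78 * 0.7195 = 0.5612%

0.5612


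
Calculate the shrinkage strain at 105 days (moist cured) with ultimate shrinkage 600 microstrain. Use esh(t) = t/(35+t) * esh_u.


esh(105) = 105 / (35 + 105) * 600
= 105 / 140 * 600
= 450.0 microstrain

450.0


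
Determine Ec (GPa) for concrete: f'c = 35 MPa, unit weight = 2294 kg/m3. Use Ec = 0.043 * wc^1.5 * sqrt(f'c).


Ec = 0.043 * 2294^1.5 * sqrt(35) / 1000
= 27.95 GPa

27.95


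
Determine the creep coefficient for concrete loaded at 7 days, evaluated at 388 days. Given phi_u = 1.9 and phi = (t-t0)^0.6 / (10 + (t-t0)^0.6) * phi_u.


dt = 388 - 7 = 381
phi = 381^0.6 / (10 + 381^0.6) * 1.9
= 1.481

1.481


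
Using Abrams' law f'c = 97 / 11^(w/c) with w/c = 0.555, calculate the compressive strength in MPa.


f'c = 97 / 11^0.555
= 97 / 3.784
= 25.63 MPa

25.63


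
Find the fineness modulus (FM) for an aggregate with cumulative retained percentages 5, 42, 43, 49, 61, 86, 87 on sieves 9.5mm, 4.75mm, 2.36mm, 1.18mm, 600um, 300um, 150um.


FM = sum(cumulative % retained) / 100
= 373 / 100
= 3.73

3.73


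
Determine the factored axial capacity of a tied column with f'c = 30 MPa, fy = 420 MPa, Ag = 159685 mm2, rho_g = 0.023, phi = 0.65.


Ast = rho * Ag = 0.023 * 159685 = 3672.755 mm2
phi*Pn = 0.65 * 0.80 * (0.85 * 30 * (159685 - 3672.755) + 420 * 3672.755) / 1000
= 2870.85 kN

2870.85


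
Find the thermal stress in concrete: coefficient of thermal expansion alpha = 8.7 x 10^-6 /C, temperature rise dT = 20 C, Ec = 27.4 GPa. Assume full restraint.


sigma = alpha * dT * Ec
= 8.7e-6 * 20 * 27.4 * 1000
= 4.768 MPa

4.768


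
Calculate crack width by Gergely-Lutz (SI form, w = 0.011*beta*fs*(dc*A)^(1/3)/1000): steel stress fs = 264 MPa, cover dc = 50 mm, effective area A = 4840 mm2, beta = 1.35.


w = 0.011 * beta * fs * (dc * A)^(1/3) / 1000
= 0.011 * 1.35 * 264 * (50 * 4840)^(1/3) / 1000
= 0.244 mm

0.244


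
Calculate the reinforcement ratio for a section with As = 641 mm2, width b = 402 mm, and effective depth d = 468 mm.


rho = As / (b * d)
= 641 / (402 * 468)
= 0.0034

0.0034


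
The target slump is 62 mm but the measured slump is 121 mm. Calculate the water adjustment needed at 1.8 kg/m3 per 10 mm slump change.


Difference = 62 - 121 = -59 mm
Water adjustment = -59 * 1.8 / 10 = -10.6 kg/m3

-10.6


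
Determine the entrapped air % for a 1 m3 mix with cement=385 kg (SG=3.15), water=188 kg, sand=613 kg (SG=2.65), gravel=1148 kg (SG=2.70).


Vol cement = 385 / (3.15 * 1000) = 0.122222 m3
Vol water = 188 / 1000 = 0.188 m3
Vol sand = 613 / (2.65 * 1000) = 0.231321 m3
Vol gravel = 1148 / (2.70 * 1000) = 0.425185 m3
Total solid + water volume = 0.966728 m3
Air = (1 - 0.966728) * 100 = 3.33%

3.33


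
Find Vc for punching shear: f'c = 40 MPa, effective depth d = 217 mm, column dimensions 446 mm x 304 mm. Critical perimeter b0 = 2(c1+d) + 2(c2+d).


b0 = 2*(446 + 217) + 2*(304 + 217) = 2368 mm
Vc = 0.33 * sqrt(40) * 2368 * 217 / 1000
= 1072.47 kN

1072.47


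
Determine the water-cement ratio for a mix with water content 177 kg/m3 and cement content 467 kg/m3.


w/c = water / cement
w/c = 177 / 467 = 0.379

0.379


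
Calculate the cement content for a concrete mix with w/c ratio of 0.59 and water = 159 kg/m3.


Cement = water / (w/c)
= 159 / 0.59
= 269.5 kg/m3

269.5


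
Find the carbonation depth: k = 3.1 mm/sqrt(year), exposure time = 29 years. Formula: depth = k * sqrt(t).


depth = k * sqrt(t)
= 3.1 * sqrt(29)
= 16.69 mm

16.69


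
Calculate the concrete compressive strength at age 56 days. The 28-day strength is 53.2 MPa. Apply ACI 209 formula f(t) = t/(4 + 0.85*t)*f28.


f(56) = 56 / (4 + 0.85 * 56) * 53.2
= 56 / 51.6 * 53.2
= 57.74 MPa

57.74


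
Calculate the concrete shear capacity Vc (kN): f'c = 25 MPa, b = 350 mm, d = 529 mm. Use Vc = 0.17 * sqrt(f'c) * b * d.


Vc = 0.17 * sqrt(25) * 350 * 529 / 1000
= 157.38 kN

157.38


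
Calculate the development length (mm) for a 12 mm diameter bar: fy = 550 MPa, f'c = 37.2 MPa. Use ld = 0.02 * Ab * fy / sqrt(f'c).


Ab = pi * 12^2 / 4 = 113.097 mm2
ld = 0.02 * 113.097 * 550 / sqrt(37.2)
= 204.0 mm

204.0
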